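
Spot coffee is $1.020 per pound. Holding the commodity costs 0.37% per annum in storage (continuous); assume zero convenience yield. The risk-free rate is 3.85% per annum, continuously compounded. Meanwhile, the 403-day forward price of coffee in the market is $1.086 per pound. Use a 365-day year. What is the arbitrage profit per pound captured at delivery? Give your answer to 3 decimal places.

$0.017 per pound

Fair forward: F* = S·e^(carry·T), with carry = (r + u) = 0.0385 + 0.0037 = 0.0422
F* = 1.020 · e^(0.0422 × 403/365) = 1.020 · e^0.046593 = 1.020 × 1.047696 = $1.0686
Market $1.086 > fair $1.0686: forward overpriced → cash-and-carry (buy spot, short the forward).
At maturity, profit = |F_mkt − F*| = |1.086 − 1.0686| = $0.017 per pound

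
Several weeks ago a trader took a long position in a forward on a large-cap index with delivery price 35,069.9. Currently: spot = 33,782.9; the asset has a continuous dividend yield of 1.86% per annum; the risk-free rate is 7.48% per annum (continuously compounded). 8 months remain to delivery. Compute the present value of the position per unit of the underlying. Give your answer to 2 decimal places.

Current fair forward for the remaining 8 months: F = S·e^((r − q)·T), (r − q) = 0.0748 − 0.0186 = 0.0562
F = 33782.9 · e^(0.0562 × 8/12) = 33782.9 × 1.03817739 = 35072.6429
Value of long forward = (F − K)·e^(−rT) = (35072.6429 − 35069.9) · e^(−0.0748·8/12)
= 2.7429 × 0.95135626 = 2.61

2.61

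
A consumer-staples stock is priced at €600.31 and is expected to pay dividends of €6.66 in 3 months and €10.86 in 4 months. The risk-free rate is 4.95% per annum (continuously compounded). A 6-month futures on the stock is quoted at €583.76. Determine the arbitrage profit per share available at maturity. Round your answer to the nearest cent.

PV(dividends) I = 6.66·e^(−0.0495·3/12) + 10.86·e^(−0.0495·4/12) = 17.2604
Fair futures F* = (S − I)·e^(rT) = (600.31 − 17.2604)·e^0.024750 = 583.0496 × 1.025059 = 597.6602
Market €583.76 < fair 597.6602: forward underpriced → reverse cash-and-carry (short the stock, invest proceeds at r, pay the dividends, go long the forward).
Profit at T = |F_mkt − F*| = |583.76 − 597.6602| = €13.90 per share

€13.90 per share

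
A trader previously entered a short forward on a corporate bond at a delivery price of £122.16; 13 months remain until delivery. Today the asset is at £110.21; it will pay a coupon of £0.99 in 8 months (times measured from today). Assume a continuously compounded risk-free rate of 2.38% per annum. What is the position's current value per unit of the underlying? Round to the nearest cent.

PV(remaining coupons) I = 0.99·e^(−0.0238·8/12) = 0.9744
Current forward F = (S − I)·e^(rT) = (110.21 − 0.9744)·e^(0.0238·13/12) = 109.2356 × 1.026119 = 112.0887
Value (long) = (F − K)·e^(−rT) = (112.0887 − 122.16) × 0.974546 = -9.8149
Short position value = −(long value) = £9.81

£9.81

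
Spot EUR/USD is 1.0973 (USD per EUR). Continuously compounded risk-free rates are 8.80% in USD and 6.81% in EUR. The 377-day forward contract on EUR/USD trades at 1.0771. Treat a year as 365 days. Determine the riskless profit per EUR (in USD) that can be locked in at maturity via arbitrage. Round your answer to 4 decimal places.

0.0430 per EUR (in USD)

Fair forward: F* = S·e^(carry·T), with carry = (r_USD − r_EUR) = 0.0880 − 0.0681 = 0.0199
F* = 1.0973 · e^(0.0199 × 377/365) = 1.0973 · e^0.020554 = 1.0973 × 1.020767 = 1.1201
Market 1.0771 < fair 1.1201: forward underpriced → reverse cash-and-carry (short spot, go long the forward).
At maturity, profit = |F_mkt − F*| = |1.0771 − 1.1201| = 0.0430 per EUR (in USD)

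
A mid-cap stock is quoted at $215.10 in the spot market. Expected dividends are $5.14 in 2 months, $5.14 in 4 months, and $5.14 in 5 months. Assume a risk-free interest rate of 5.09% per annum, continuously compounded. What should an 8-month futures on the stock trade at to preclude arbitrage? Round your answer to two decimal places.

$206.82

PV(dividends) I = 5.14·e^(−0.0509·2/12) + 5.14·e^(−0.0509·4/12) + 5.14·e^(−0.0509·5/12)
I = 5.0966 + 5.0535 + 5.0321 = 15.1822
F = (S − I)·e^(rT) = (215.10 − 15.1822) · e^(0.0509·8/12)
= 199.9178 · e^0.033933 = 199.9178 × 1.034515 = $206.82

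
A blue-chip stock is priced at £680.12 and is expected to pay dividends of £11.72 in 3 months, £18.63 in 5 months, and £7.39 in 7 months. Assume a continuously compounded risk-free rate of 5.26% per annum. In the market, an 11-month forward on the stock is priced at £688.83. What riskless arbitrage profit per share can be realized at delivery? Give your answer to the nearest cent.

PV(dividends) I = 11.72·e^(−0.0526·3/12) + 18.63·e^(−0.0526·5/12) + 7.39·e^(−0.0526·7/12) = 36.9597
Fair forward F* = (S − I)·e^(rT) = (680.12 − 36.9597)·e^0.048217 = 643.1603 × 1.049398 = 674.9311
Market £688.83 > fair 674.9311: forward overpriced → cash-and-carry (borrow at r, buy the stock and collect the dividends, short the forward).
Profit at T = |F_mkt − F*| = |688.83 − 674.9311| = £13.90 per share

£13.90 per share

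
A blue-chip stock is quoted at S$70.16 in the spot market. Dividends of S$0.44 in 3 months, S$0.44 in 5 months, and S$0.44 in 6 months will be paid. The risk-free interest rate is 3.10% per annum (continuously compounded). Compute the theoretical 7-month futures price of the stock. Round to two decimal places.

S$70.11

PV(dividends) I = 0.44·e^(−0.0310·3/12) + 0.44·e^(−0.0310·5/12) + 0.44·e^(−0.0310·6/12)
I = 0.4366 + 0.4344 + 0.4332 = 1.3042
F = (S − I)·e^(rT) = (70.16 − 1.3042) · e^(0.0310·7/12)
= 68.8558 · e^0.018083 = 68.8558 × 1.018247 = S$70.11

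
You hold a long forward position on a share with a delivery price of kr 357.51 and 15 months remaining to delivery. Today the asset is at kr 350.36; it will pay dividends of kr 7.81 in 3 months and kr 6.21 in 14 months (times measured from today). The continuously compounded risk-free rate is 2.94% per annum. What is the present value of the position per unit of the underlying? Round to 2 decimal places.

-kr 8.00

PV(remaining dividends) I = 7.81·e^(−0.0294·3/12) + 6.21·e^(−0.0294·14/12) = 13.7534
Current forward F = (S − I)·e^(rT) = (350.36 − 13.7534)·e^(0.0294·15/12) = 336.6066 × 1.037434 = 349.2071
Value (long) = (F − K)·e^(−rT) = (349.2071 − 357.51) × 0.963917 = -8.0033
Value = -kr 8.00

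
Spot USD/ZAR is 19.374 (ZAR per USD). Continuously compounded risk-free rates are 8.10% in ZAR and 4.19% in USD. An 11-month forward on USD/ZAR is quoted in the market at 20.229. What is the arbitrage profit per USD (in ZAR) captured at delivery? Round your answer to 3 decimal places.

0.148 per USD (in ZAR)

Fair forward: F* = S·e^(carry·T), with carry = (r_ZAR − r_USD) = 0.0810 − 0.0419 = 0.0391
F* = 19.374 · e^(0.0391 × 11/12) = 19.374 · e^0.035842 = 19.374 × 1.036492 = 20.0810
Market 20.229 > fair 20.0810: forward overpriced → cash-and-carry (buy spot, short the forward).
At maturity, profit = |F_mkt − F*| = |20.229 − 20.0810| = 0.148 per USD (in ZAR)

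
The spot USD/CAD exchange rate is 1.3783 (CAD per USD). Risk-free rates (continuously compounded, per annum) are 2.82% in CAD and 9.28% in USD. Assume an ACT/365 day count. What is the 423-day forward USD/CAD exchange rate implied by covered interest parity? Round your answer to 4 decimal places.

1.2789

F = S·e^((r_CAD − r_USD)T) = 1.3783 · e^((0.0282 − 0.0928) × 423/365)
= 1.3783 · e^-0.074865 = 1.3783 × 0.927869
F = 1.2789 CAD per USD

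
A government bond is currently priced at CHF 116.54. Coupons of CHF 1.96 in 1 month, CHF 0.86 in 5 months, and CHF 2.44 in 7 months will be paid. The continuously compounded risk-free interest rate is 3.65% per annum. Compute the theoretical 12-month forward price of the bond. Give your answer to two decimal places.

CHF 115.49

PV(coupons) I = 1.96·e^(−0.0365·1/12) + 0.86·e^(−0.0365·5/12) + 2.44·e^(−0.0365·7/12)
I = 1.9540 + 0.8470 + 2.3886 = 5.1896
F = (S − I)·e^(rT) = (116.54 − 5.1896) · e^(0.0365·12/12)
= 111.3504 · e^0.036500 = 111.3504 × 1.037174 = CHF 115.49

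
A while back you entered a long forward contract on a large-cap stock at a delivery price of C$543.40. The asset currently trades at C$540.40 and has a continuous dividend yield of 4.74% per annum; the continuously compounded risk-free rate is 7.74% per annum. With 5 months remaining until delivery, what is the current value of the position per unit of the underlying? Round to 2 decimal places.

Current fair forward for the remaining 5 months: F = S·e^((r − q)·T), (r − q) = 0.0774 − 0.0474 = 0.0300
F = 540.40 · e^(0.0300 × 5/12) = 540.40 × 1.012578 = 547.1972
Value of long forward = (F − K)·e^(−rT) = (547.1972 − 543.40) · e^(−0.0774·5/12)
= 3.7972 × 0.968264 = 3.68

C$3.68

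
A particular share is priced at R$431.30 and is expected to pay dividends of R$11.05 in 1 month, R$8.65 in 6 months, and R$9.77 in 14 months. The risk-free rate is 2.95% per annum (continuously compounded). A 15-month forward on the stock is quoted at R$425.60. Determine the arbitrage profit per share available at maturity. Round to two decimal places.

R$8.17 per share

PV(dividends) I = 11.05·e^(−0.0295·1/12) + 8.65·e^(−0.0295·6/12) + 9.77·e^(−0.0295·14/12) = 28.9857
Fair forward F* = (S − I)·e^(rT) = (431.30 − 28.9857)·e^0.036875 = 402.3143 × 1.037563 = 417.4264
Market R$425.60 > fair 417.4264: forward overpriced → cash-and-carry (borrow at r, buy the stock and collect the dividends, short the forward).
Profit at T = |F_mkt − F*| = |425.60 − 417.4264| = R$8.17 per share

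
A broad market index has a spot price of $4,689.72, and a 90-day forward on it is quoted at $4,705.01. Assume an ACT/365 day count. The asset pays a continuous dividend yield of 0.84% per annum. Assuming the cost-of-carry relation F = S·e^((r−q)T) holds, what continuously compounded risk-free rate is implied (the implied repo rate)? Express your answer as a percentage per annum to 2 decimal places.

2.16%

From F = S·e^((r−q)T): (r − q) = ln(F/S)/T
ln(4705.01/4689.72) = ln(1.003260) = 0.003255
(r − q) = 0.003255 / (90/365) = 0.013201
r = ln(F/S)/T + q = 0.013201 + 0.0084 = 0.021601
r = 2.16%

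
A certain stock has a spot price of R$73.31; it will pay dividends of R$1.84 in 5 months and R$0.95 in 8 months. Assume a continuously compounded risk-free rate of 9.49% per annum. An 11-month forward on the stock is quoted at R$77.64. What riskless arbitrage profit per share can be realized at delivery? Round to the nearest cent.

PV(dividends) I = 1.84·e^(−0.0949·5/12) + 0.95·e^(−0.0949·8/12) = 2.6604
Fair forward F* = (S − I)·e^(rT) = (73.31 − 2.6604)·e^0.086992 = 70.6496 × 1.090888 = 77.0708
Market R$77.64 > fair 77.0708: forward overpriced → cash-and-carry (borrow at r, buy the stock and collect the dividends, short the forward).
Profit at T = |F_mkt − F*| = |77.64 − 77.0708| = R$0.57 per share

R$0.57 per share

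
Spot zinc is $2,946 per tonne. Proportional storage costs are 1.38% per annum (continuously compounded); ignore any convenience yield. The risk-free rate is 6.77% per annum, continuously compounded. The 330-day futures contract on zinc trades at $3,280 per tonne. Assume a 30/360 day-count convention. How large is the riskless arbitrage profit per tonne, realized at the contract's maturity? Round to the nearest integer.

Fair futures: F* = S·e^(carry·T), with carry = (r + u) = 0.0677 + 0.0138 = 0.0815
F* = 2946 · e^(0.0815 × 330/360) = 2946 · e^0.074708 = 2946 × 1.077569 = $3174.5183
Market $3280 > fair $3174.5183: forward overpriced → cash-and-carry (buy spot, short the forward).
At maturity, profit = |F_mkt − F*| = |3280 − 3174.5183| = $105 per tonne

$105 per tonne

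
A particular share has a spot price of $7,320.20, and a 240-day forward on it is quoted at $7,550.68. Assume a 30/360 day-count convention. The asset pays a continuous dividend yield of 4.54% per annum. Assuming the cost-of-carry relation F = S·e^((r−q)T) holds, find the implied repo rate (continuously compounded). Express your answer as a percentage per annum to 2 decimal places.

9.19%

From F = S·e^((r−q)T): (r − q) = ln(F/S)/T
ln(7550.68/7320.20) = ln(1.031485) = 0.031000
(r − q) = 0.031000 / (240/360) = 0.046500
r = ln(F/S)/T + q = 0.046500 + 0.0454 = 0.091900
r = 9.19%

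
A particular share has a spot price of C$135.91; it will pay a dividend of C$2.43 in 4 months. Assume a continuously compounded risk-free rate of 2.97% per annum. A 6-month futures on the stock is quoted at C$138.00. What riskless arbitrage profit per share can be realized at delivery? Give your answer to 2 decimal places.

PV(dividends) I = 2.43·e^(−0.0297·4/12) = 2.4061
Fair futures F* = (S − I)·e^(rT) = (135.91 − 2.4061)·e^0.014850 = 133.5039 × 1.014961 = 135.5013
Market C$138.00 > fair 135.5013: forward overpriced → cash-and-carry (borrow at r, buy the stock and collect the dividends, short the forward).
Profit at T = |F_mkt − F*| = |138.00 − 135.5013| = C$2.50 per share

C$2.50 per share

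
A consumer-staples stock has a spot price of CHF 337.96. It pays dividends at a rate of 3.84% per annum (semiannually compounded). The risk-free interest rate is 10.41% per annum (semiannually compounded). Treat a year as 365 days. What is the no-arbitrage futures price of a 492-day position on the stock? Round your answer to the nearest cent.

CHF 368.13

F = S · (1+r/2)^(2T) / (1+q/2)^(2T)
= 337.96 × 1.146589 / 1.052608 = 337.96 × 1.089284
F = CHF 368.13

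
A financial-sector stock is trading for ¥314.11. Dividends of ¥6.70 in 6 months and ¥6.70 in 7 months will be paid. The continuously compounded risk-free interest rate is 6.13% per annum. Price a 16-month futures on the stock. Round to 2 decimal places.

¥326.80

PV(dividends) I = 6.70·e^(−0.0613·6/12) + 6.70·e^(−0.0613·7/12)
I = 6.4978 + 6.4647 = 12.9625
F = (S − I)·e^(rT) = (314.11 − 12.9625) · e^(0.0613·16/12)
= 301.1475 · e^0.081733 = 301.1475 × 1.085166 = ¥326.80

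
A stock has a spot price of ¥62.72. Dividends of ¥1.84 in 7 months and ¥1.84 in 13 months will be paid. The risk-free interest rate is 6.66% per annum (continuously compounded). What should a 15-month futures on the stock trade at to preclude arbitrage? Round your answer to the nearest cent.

¥64.38

PV(dividends) I = 1.84·e^(−0.0666·7/12) + 1.84·e^(−0.0666·13/12)
I = 1.7699 + 1.7119 = 3.4818
F = (S − I)·e^(rT) = (62.72 − 3.4818) · e^(0.0666·15/12)
= 59.2382 · e^0.083250 = 59.2382 × 1.086813 = ¥64.38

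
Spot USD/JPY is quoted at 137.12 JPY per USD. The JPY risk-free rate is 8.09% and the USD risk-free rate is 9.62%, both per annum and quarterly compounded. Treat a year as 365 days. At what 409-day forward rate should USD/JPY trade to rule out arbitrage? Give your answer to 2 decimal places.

By covered interest parity, F = S · (1+r_JPY/4)^(4T) / (1+r_USD/4)^(4T)
= 137.12 × 1.093898 / 1.112401 = 137.12 × 0.983367
F = 134.84 JPY per USD

134.84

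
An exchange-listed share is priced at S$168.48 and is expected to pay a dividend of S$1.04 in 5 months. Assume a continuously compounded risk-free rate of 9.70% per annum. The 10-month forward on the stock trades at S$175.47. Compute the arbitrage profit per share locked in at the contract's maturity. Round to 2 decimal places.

S$6.11 per share

PV(dividends) I = 1.04·e^(−0.0970·5/12) = 0.9988
Fair forward F* = (S − I)·e^(rT) = (168.48 − 0.9988)·e^0.080833 = 167.4812 × 1.084190 = 181.5814
Market S$175.47 < fair 181.5814: forward underpriced → reverse cash-and-carry (short the stock, invest proceeds at r, pay the dividends, go long the forward).
Profit at T = |F_mkt − F*| = |175.47 − 181.5814| = S$6.11 per share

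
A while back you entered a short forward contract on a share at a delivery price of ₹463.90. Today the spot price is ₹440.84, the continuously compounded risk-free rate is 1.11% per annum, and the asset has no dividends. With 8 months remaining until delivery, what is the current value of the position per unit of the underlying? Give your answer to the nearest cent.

Current fair forward for the remaining 8 months: F = S·e^(r·T), r = 0.0111
F = 440.84 · e^(0.0111 × 8/12) = 440.84 × 1.007427 = 444.1141
Value of long forward = (F − K)·e^(−rT) = (444.1141 − 463.90) · e^(−0.0111·8/12)
= -19.7859 × 0.992627 = -19.64
Short position value = −(long value) = ₹19.64

₹19.64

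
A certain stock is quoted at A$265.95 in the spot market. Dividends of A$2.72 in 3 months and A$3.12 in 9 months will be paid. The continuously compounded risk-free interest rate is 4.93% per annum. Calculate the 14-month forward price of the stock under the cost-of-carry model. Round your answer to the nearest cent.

A$275.66

PV(dividends) I = 2.72·e^(−0.0493·3/12) + 3.12·e^(−0.0493·9/12)
I = 2.6867 + 3.0067 = 5.6934
F = (S − I)·e^(rT) = (265.95 − 5.6934) · e^(0.0493·14/12)
= 260.2566 · e^0.057517 = 260.2566 × 1.059203 = A$275.66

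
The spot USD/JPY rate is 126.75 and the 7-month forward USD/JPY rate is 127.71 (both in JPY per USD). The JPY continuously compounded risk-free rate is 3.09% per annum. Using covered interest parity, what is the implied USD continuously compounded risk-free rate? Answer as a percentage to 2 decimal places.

F = S·e^((r_JPY − r_USD)T) ⇒ r_USD = r_JPY − ln(F/S)/T
ln(127.71/126.75) = 0.007545; /(7/12) = 0.012934
r_USD = 0.0309 − 0.012934 = 0.017966
r_USD = 1.80%

1.80%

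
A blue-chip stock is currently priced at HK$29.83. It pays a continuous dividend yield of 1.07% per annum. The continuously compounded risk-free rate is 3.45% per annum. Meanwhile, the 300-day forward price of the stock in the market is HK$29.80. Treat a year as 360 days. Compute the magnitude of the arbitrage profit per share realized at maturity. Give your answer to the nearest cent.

Fair forward: F* = S·e^(carry·T), with carry = (r − q) = 0.0345 − 0.0107 = 0.0238
F* = 29.83 · e^(0.0238 × 300/360) = 29.83 · e^0.019833 = 29.83 × 1.020031 = HK$30.4275
Market HK$29.80 < fair HK$30.4275: forward underpriced → reverse cash-and-carry (short spot, go long the forward).
At maturity, profit = |F_mkt − F*| = |29.80 − 30.4275| = HK$0.63 per share

HK$0.63 per share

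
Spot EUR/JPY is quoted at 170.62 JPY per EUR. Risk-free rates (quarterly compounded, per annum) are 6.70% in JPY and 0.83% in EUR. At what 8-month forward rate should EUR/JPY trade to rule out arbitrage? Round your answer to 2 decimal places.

By covered interest parity, F = S · (1+r_JPY/4)^(4T) / (1+r_EUR/4)^(4T)
= 170.62 × 1.045292 / 1.005543 = 170.62 × 1.039530
F = 177.36 JPY per EUR

177.36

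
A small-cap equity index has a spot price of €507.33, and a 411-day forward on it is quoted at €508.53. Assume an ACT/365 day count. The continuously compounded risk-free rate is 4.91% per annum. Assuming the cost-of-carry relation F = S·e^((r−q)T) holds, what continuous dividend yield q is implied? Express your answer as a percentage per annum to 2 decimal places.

From F = S·e^((r−q)T): (r − q) = ln(F/S)/T
ln(508.53/507.33) = ln(1.002365) = 0.002362
(r − q) = 0.002362 / (411/365) = 0.002098
q = r − ln(F/S)/T = 0.0491 − 0.002098 = 0.047002
q = 4.70%

4.70%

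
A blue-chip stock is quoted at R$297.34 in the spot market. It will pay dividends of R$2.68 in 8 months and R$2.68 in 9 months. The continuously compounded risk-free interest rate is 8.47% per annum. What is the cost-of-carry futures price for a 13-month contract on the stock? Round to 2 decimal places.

PV(dividends) I = 2.68·e^(−0.0847·8/12) + 2.68·e^(−0.0847·9/12)
I = 2.5329 + 2.5150 = 5.0479
F = (S − I)·e^(rT) = (297.34 − 5.0479) · e^(0.0847·13/12)
= 292.2921 · e^0.091758 = 292.2921 × 1.096100 = R$320.38

R$320.38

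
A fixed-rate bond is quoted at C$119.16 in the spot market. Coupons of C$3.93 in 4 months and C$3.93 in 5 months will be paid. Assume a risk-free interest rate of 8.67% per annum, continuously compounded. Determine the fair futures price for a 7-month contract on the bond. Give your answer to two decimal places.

C$117.34

PV(coupons) I = 3.93·e^(−0.0867·4/12) + 3.93·e^(−0.0867·5/12)
I = 3.8180 + 3.7906 = 7.6086
F = (S − I)·e^(rT) = (119.16 − 7.6086) · e^(0.0867·7/12)
= 111.5514 · e^0.050575 = 111.5514 × 1.051876 = C$117.34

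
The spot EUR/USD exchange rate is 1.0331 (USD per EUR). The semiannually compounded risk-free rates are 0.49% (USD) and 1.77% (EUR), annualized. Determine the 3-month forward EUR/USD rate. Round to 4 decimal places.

1.0298

By covered interest parity, F = S · (1+r_USD/2)^(2T) / (1+r_EUR/2)^(2T)
= 1.0331 × 1.001224 / 1.004415 = 1.0331 × 0.996823
F = 1.0298 USD per EUR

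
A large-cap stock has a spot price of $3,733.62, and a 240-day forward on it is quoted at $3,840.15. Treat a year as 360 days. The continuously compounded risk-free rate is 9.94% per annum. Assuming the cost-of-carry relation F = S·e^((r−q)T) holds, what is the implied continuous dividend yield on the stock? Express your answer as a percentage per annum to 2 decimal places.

From F = S·e^((r−q)T): (r − q) = ln(F/S)/T
ln(3840.15/3733.62) = ln(1.028533) = 0.028134
(r − q) = 0.028134 / (240/360) = 0.042201
q = r − ln(F/S)/T = 0.0994 − 0.042201 = 0.057199
q = 5.72%

5.72%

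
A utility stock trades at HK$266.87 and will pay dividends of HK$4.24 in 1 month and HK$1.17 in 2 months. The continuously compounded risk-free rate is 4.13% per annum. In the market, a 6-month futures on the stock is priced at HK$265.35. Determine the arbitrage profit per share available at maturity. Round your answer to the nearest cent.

HK$1.59 per share

PV(dividends) I = 4.24·e^(−0.0413·1/12) + 1.17·e^(−0.0413·2/12) = 5.3874
Fair futures F* = (S − I)·e^(rT) = (266.87 − 5.3874)·e^0.020650 = 261.4826 × 1.020865 = 266.9384
Market HK$265.35 < fair 266.9384: forward underpriced → reverse cash-and-carry (short the stock, invest proceeds at r, pay the dividends, go long the forward).
Profit at T = |F_mkt − F*| = |265.35 − 266.9384| = HK$1.59 per share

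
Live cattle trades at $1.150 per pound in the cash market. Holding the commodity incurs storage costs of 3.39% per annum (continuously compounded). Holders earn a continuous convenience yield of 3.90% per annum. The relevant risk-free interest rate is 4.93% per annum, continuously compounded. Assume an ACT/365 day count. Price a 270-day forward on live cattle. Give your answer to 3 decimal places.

Net carry = r + u − y = 0.0493 + 0.0339 − 0.0390 = 0.0442
F = S·e^((r+u−y)T) = 1.150 · e^(0.0442 × 270/365) = 1.150 · e^0.032696
= 1.150 × 1.033236 = $1.188 per pound

$1.188 per pound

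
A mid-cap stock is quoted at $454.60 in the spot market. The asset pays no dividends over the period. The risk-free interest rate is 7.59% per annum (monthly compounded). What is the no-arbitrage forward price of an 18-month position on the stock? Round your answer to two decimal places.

F = S · (1+r/12)^(12T)
= 454.60 × 1.120182
F = $509.23

$509.23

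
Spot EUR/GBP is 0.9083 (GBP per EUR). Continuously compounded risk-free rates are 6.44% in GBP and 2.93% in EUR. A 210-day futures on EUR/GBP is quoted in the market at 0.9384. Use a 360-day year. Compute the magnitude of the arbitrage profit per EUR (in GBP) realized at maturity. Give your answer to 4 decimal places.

Fair futures: F* = S·e^(carry·T), with carry = (r_GBP − r_EUR) = 0.0644 − 0.0293 = 0.0351
F* = 0.9083 · e^(0.0351 × 210/360) = 0.9083 · e^0.020475 = 0.9083 × 1.020686 = 0.9271
Market 0.9384 > fair 0.9271: forward overpriced → cash-and-carry (buy spot, short the forward).
At maturity, profit = |F_mkt − F*| = |0.9384 − 0.9271| = 0.0113 per EUR (in GBP)

0.0113 per EUR (in GBP)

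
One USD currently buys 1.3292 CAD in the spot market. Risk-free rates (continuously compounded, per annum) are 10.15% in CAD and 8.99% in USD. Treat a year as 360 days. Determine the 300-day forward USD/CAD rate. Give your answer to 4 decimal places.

F = S·e^((r_CAD − r_USD)T) = 1.3292 · e^((0.1015 − 0.0899) × 300/360)
= 1.3292 · e^0.009667 = 1.3292 × 1.009714
F = 1.3421 CAD per USD

1.3421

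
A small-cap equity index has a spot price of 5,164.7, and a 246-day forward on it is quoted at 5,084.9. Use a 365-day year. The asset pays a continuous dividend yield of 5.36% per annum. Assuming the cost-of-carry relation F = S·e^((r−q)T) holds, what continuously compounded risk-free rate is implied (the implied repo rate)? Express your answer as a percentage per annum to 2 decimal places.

3.05%

From F = S·e^((r−q)T): (r − q) = ln(F/S)/T
ln(5084.9/5164.7) = ln(0.984549) = -0.015572
(r − q) = -0.015572 / (246/365) = -0.023105
r = ln(F/S)/T + q = -0.023105 + 0.0536 = 0.030495
r = 3.05%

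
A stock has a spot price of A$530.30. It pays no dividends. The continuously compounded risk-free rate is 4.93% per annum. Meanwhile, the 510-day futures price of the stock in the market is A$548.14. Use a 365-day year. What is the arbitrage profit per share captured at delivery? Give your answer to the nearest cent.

A$19.98 per share

Fair futures: F* = S·e^(carry·T), with carry = r = 0.0493
F* = 530.30 · e^(0.0493 × 510/365) = 530.30 · e^0.068885 = 530.30 × 1.071313 = A$568.1173
Market A$548.14 < fair A$568.1173: forward underpriced → reverse cash-and-carry (short spot, go long the forward).
At maturity, profit = |F_mkt − F*| = |548.14 − 568.1173| = A$19.98 per share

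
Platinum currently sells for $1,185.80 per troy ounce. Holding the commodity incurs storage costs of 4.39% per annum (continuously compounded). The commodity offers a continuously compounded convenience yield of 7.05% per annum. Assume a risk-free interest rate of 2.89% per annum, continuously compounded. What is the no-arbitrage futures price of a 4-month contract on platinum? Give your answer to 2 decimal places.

Net carry = r + u − y = 0.0289 + 0.0439 − 0.0705 = 0.0023
F = S·e^((r+u−y)T) = 1185.80 · e^(0.0023 × 4/12) = 1185.80 · e^0.00076667
= 1185.80 × 1.00076696 = $1,186.71 per troy ounce

$1,186.71 per troy ounce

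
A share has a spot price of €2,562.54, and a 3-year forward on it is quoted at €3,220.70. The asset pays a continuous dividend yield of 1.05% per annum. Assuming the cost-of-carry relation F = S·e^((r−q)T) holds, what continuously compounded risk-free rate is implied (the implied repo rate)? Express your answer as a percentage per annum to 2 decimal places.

8.67%

From F = S·e^((r−q)T): (r − q) = ln(F/S)/T
ln(3220.70/2562.54) = ln(1.256839) = 0.228600
(r − q) = 0.228600 / (3) = 0.076200
r = ln(F/S)/T + q = 0.076200 + 0.0105 = 0.086700
r = 8.67%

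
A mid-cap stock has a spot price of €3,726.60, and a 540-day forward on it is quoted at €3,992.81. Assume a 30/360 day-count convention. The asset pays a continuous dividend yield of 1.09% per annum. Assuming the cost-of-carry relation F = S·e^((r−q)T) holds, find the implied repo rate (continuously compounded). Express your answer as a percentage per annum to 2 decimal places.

From F = S·e^((r−q)T): (r − q) = ln(F/S)/T
ln(3992.81/3726.60) = ln(1.071435) = 0.068999
(r − q) = 0.068999 / (540/360) = 0.045999
r = ln(F/S)/T + q = 0.045999 + 0.0109 = 0.056899
r = 5.69%

5.69%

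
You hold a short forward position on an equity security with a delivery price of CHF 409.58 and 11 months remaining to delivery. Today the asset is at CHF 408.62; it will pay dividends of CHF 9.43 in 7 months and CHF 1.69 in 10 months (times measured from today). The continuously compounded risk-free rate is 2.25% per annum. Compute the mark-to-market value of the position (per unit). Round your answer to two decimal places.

PV(remaining dividends) I = 9.43·e^(−0.0225·7/12) + 1.69·e^(−0.0225·10/12) = 10.9656
Current forward F = (S − I)·e^(rT) = (408.62 − 10.9656)·e^(0.0225·11/12) = 397.6544 × 1.020839 = 405.9411
Value (long) = (F − K)·e^(−rT) = (405.9411 − 409.58) × 0.979586 = -3.5646
Short position value = −(long value) = CHF 3.56

CHF 3.56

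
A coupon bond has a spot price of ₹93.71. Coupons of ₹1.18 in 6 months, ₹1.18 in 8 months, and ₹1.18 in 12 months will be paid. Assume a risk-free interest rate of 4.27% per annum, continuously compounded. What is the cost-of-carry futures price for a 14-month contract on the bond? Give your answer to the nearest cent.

PV(coupons) I = 1.18·e^(−0.0427·6/12) + 1.18·e^(−0.0427·8/12) + 1.18·e^(−0.0427·12/12)
I = 1.1551 + 1.1469 + 1.1307 = 3.4327
F = (S − I)·e^(rT) = (93.71 − 3.4327) · e^(0.0427·14/12)
= 90.2773 · e^0.049817 = 90.2773 × 1.051079 = ₹94.89

₹94.89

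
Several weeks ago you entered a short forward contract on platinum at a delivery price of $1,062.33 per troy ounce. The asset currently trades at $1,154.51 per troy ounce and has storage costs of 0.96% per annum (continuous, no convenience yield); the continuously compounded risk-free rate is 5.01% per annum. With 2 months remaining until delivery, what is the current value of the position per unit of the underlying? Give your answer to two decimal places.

Current fair forward for the remaining 2 months: F = S·e^((r + u)·T), (r + u) = 0.0501 + 0.0096 = 0.0597
F = 1154.51 · e^(0.0597 × 2/12) = 1154.51 × 1.00999967 = 1166.0547
Value of long forward = (F − K)·e^(−rT) = (1166.0547 − 1062.33) · e^(−0.0501·2/12)
= 103.7247 × 0.99168476 = 102.86
Short position value = −(long value) = -$102.86

-$102.86 per troy ounce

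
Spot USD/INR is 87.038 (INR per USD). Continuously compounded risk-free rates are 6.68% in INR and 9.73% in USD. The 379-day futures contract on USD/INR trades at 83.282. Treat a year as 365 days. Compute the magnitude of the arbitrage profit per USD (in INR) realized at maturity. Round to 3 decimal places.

Fair futures: F* = S·e^(carry·T), with carry = (r_INR − r_USD) = 0.0668 − 0.0973 = -0.0305
F* = 87.038 · e^(-0.0305 × 379/365) = 87.038 · e^-0.031670 = 87.038 × 0.968826 = 84.3247
Market 83.282 < fair 84.3247: forward underpriced → reverse cash-and-carry (short spot, go long the forward).
At maturity, profit = |F_mkt − F*| = |83.282 − 84.3247| = 1.043 per USD (in INR)

1.043 per USD (in INR)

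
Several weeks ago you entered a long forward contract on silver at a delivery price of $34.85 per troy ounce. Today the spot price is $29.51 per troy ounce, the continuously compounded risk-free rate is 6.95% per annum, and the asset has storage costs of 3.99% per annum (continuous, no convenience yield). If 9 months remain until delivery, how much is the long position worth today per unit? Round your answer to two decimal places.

Current fair forward for the remaining 9 months: F = S·e^((r + u)·T), (r + u) = 0.0695 + 0.0399 = 0.1094
F = 29.51 · e^(0.1094 × 9/12) = 29.51 × 1.085510 = 32.0334
Value of long forward = (F − K)·e^(−rT) = (32.0334 − 34.85) · e^(−0.0695·9/12)
= -2.8166 × 0.949210 = -2.67

-$2.67 per troy ounce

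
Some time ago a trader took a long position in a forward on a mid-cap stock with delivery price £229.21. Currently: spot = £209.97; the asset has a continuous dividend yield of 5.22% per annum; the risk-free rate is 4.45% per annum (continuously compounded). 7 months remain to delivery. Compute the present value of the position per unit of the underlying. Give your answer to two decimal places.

-£19.66

Current fair forward for the remaining 7 months: F = S·e^((r − q)·T), (r − q) = 0.0445 − 0.0522 = -0.0077
F = 209.97 · e^(-0.0077 × 7/12) = 209.97 × 0.995518 = 209.0289
Value of long forward = (F − K)·e^(−rT) = (209.0289 − 229.21) · e^(−0.0445·7/12)
= -20.1811 × 0.974376 = -19.66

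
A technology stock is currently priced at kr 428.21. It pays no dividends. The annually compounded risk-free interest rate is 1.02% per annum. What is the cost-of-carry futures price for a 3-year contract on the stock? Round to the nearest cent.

F = S · (1+r)^T
= 428.21 × 1.030913
F = kr 441.45

kr 441.45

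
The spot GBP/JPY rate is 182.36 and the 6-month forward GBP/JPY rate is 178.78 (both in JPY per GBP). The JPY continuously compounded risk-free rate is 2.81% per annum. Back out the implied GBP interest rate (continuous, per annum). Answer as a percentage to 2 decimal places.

F = S·e^((r_JPY − r_GBP)T) ⇒ r_GBP = r_JPY − ln(F/S)/T
ln(178.78/182.36) = -0.019827; /(6/12) = -0.039654
r_GBP = 0.0281 + 0.039654 = 0.067754
r_GBP = 6.78%

6.78%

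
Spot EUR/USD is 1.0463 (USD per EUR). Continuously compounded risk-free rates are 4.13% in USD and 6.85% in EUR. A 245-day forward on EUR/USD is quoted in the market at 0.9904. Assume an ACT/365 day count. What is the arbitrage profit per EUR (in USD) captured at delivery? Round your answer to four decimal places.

Fair forward: F* = S·e^(carry·T), with carry = (r_USD − r_EUR) = 0.0413 − 0.0685 = -0.0272
F* = 1.0463 · e^(-0.0272 × 245/365) = 1.0463 · e^-0.018258 = 1.0463 × 0.981908 = 1.0274
Market 0.9904 < fair 1.0274: forward underpriced → reverse cash-and-carry (short spot, go long the forward).
At maturity, profit = |F_mkt − F*| = |0.9904 − 1.0274| = 0.0370 per EUR (in USD)

0.0370 per EUR (in USD)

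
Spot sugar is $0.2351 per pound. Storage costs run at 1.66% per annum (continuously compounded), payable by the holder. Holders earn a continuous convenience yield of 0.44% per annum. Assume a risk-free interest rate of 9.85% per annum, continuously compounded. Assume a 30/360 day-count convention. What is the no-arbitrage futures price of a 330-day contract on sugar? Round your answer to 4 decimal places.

Net carry = r + u − y = 0.0985 + 0.0166 − 0.0044 = 0.1107
F = S·e^((r+u−y)T) = 0.2351 · e^(0.1107 × 330/360) = 0.2351 · e^0.101475
= 0.2351 × 1.106802 = $0.2602 per pound

$0.2602 per pound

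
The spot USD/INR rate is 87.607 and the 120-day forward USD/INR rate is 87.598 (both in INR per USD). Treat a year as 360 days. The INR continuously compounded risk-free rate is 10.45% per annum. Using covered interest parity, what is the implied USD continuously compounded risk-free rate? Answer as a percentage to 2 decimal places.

F = S·e^((r_INR − r_USD)T) ⇒ r_USD = r_INR − ln(F/S)/T
ln(87.598/87.607) = -0.000103; /(120/360) = -0.000309
r_USD = 0.1045 + 0.000309 = 0.104809
r_USD = 10.48%

10.48%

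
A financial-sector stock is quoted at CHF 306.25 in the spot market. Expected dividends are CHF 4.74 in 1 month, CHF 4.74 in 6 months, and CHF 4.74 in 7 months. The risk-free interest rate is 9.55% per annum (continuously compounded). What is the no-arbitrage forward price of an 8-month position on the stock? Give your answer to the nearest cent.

PV(dividends) I = 4.74·e^(−0.0955·1/12) + 4.74·e^(−0.0955·6/12) + 4.74·e^(−0.0955·7/12)
I = 4.7024 + 4.5190 + 4.4832 = 13.7046
F = (S − I)·e^(rT) = (306.25 − 13.7046) · e^(0.0955·8/12)
= 292.5454 · e^0.063667 = 292.5454 × 1.065737 = CHF 311.78

CHF 311.78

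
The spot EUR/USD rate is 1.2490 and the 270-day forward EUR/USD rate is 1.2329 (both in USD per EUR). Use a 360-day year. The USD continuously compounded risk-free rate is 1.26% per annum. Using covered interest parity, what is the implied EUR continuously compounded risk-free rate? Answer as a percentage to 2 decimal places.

2.99%

F = S·e^((r_USD − r_EUR)T) ⇒ r_EUR = r_USD − ln(F/S)/T
ln(1.2329/1.2490) = -0.012974; /(270/360) = -0.017299
r_EUR = 0.0126 + 0.017299 = 0.029899
r_EUR = 2.99%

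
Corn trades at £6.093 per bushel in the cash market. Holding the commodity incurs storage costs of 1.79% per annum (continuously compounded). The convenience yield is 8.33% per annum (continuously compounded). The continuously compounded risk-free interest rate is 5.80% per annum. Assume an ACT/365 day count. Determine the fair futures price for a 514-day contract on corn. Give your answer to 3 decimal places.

Net carry = r + u − y = 0.0580 + 0.0179 − 0.0833 = -0.0074
F = S·e^((r+u−y)T) = 6.093 · e^(-0.0074 × 514/365) = 6.093 · e^-0.010421
= 6.093 × 0.989633 = £6.030 per bushel

£6.030 per bushel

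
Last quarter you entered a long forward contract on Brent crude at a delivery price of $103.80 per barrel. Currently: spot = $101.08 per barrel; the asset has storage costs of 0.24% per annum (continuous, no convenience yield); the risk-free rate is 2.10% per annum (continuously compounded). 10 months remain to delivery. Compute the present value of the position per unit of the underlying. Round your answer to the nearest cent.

-$0.72 per barrel

Current fair forward for the remaining 10 months: F = S·e^((r + u)·T), (r + u) = 0.0210 + 0.0024 = 0.0234
F = 101.08 · e^(0.0234 × 10/12) = 101.08 × 1.019691 = 103.0704
Value of long forward = (F − K)·e^(−rT) = (103.0704 − 103.80) · e^(−0.0210·10/12)
= -0.7296 × 0.982652 = -0.72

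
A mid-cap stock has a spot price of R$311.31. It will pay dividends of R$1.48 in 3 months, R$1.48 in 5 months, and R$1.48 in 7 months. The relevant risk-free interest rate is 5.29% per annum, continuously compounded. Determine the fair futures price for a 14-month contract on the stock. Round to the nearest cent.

R$326.51

PV(dividends) I = 1.48·e^(−0.0529·3/12) + 1.48·e^(−0.0529·5/12) + 1.48·e^(−0.0529·7/12)
I = 1.4606 + 1.4477 + 1.4350 = 4.3433
F = (S − I)·e^(rT) = (311.31 − 4.3433) · e^(0.0529·14/12)
= 306.9667 · e^0.061717 = 306.9667 × 1.063661 = R$326.51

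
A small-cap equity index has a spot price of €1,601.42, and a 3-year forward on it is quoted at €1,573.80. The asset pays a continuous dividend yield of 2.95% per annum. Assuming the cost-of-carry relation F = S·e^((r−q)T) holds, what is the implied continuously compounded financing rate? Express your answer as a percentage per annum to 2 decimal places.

2.37%

From F = S·e^((r−q)T): (r − q) = ln(F/S)/T
ln(1573.80/1601.42) = ln(0.982753) = -0.017397
(r − q) = -0.017397 / (3) = -0.005799
r = ln(F/S)/T + q = -0.005799 + 0.0295 = 0.023701
r = 2.37%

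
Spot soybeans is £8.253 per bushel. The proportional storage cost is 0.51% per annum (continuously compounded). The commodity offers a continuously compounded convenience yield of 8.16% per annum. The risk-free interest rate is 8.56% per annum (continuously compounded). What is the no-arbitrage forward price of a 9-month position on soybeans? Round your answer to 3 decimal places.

£8.310 per bushel

Net carry = r + u − y = 0.0856 + 0.0051 − 0.0816 = 0.0091
F = S·e^((r+u−y)T) = 8.253 · e^(0.0091 × 9/12) = 8.253 · e^0.006825
= 8.253 × 1.006848 = £8.310 per bushel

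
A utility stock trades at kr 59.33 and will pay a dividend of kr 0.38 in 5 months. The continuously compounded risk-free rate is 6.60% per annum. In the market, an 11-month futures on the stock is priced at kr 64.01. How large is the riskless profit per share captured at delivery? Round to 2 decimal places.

PV(dividends) I = 0.38·e^(−0.0660·5/12) = 0.3697
Fair futures F* = (S − I)·e^(rT) = (59.33 − 0.3697)·e^0.060500 = 58.9603 × 1.062368 = 62.6375
Market kr 64.01 > fair 62.6375: forward overpriced → cash-and-carry (borrow at r, buy the stock and collect the dividends, short the forward).
Profit at T = |F_mkt − F*| = |64.01 − 62.6375| = kr 1.37 per share

kr 1.37 per share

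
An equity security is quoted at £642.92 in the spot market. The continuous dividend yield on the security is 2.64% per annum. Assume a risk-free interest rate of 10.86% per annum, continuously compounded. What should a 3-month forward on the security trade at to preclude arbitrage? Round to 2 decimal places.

£656.27

F = S·e^((r − q)T) = 642.92 · e^((0.1086 − 0.0264) × 3/12)
= 642.92 · e^0.020550 = 642.92 × 1.020763
F = £656.27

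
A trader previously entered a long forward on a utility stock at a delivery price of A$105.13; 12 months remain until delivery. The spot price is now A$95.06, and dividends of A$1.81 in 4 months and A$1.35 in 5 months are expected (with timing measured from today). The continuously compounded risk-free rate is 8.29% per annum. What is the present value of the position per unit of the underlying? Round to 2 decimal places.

PV(remaining dividends) I = 1.81·e^(−0.0829·4/12) + 1.35·e^(−0.0829·5/12) = 3.0648
Current forward F = (S − I)·e^(rT) = (95.06 − 3.0648)·e^(0.0829·12/12) = 91.9952 × 1.086433 = 99.9466
Value (long) = (F − K)·e^(−rT) = (99.9466 − 105.13) × 0.920443 = -4.7710
Value = -A$4.77

-A$4.77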